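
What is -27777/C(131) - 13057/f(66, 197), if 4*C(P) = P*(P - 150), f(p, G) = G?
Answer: -10610597/490333 ≈ -21.640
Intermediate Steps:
C(P) = P*(-150 + P)/4 (C(P) = (P*(P - 150))/4 = (P*(-150 + P))/4 = P*(-150 + P)/4)
-27777/C(131) - 13057/f(66, 197) = -27777*4/(131*(-150 + 131)) - 13057/197 = -27777/((¼)*131*(-19)) - 13057*1/197 = -27777/(-2489/4) - 13057/197 = -27777*(-4/2489) - 13057/197 = 111108/2489 - 13057/197 = -10610597/490333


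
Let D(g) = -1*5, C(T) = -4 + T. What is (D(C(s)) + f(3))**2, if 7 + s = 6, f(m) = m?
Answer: 4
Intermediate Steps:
s = -1 (s = -7 + 6 = -1)
D(g) = -5
(D(C(s)) + f(3))**2 = (-5 + 3)**2 = (-2)**2 = 4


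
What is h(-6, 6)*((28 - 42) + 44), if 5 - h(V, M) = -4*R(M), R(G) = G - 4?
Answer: 390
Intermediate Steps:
R(G) = -4 + G
h(V, M) = -11 + 4*M (h(V, M) = 5 - (-4)*(-4 + M) = 5 - (16 - 4*M) = 5 + (-16 + 4*M) = -11 + 4*M)
h(-6, 6)*((28 - 42) + 44) = (-11 + 4*6)*((28 - 42) + 44) = (-11 + 24)*(-14 + 44) = 13*30 = 390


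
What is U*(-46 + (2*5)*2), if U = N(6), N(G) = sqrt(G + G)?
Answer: -52*sqrt(3) ≈ -90.067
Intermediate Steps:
N(G) = sqrt(2)*sqrt(G) (N(G) = sqrt(2*G) = sqrt(2)*sqrt(G))
U = 2*sqrt(3) (U = sqrt(2)*sqrt(6) = 2*sqrt(3) ≈ 3.4641)
U*(-46 + (2*5)*2) = (2*sqrt(3))*(-46 + (2*5)*2) = (2*sqrt(3))*(-46 + 10*2) = (2*sqrt(3))*(-46 + 20) = (2*sqrt(3))*(-26) = -52*sqrt(3)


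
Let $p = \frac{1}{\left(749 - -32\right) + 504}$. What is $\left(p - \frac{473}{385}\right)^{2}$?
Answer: $\frac{121969936}{80910025} \approx 1.5075$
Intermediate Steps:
$p = \frac{1}{1285}$ ($p = \frac{1}{\left(749 + 32\right) + 504} = \frac{1}{781 + 504} = \frac{1}{1285} \approx 0.00077821$)
$\left(p - \frac{473}{385}\right)^{2} = \left(\frac{1}{1285} - \frac{473}{385}\right)^{2} = \left(\frac{1}{1285} - \frac{43}{35}\right)^{2} = \left(- \frac{11044}{8995}\right)^{2} = \frac{121969936}{80910025}$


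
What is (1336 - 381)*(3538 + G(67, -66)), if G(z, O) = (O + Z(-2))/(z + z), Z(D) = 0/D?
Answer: 226347415/67 ≈ 3.3783e+6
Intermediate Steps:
Z(D) = 0
G(z, O) = O/(2*z) (G(z, O) = (O + 0)/(z + z) = O/((2*z)) = O*(1/(2*z)) = O/(2*z))
(1336 - 381)*(3538 + G(67, -66)) = (1336 - 381)*(3538 + (½)*(-66)/67) = 955*(3538 + (½)*(-66)*(1/67)) = 955*(3538 - 33/67) = 955*(237013/67) = 226347415/67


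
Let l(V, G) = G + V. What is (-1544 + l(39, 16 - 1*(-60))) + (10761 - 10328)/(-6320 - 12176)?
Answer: -26431217/18496 ≈ -1429.0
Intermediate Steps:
(-1544 + l(39, 16 - 1*(-60))) + (10761 - 10328)/(-6320 - 12176) = (-1544 + ((16 - 1*(-60)) + 39)) + (10761 - 10328)/(-6320 - 12176) = (-1544 + ((16 + 60) + 39)) + 433/(-18496) = (-1544 + (76 + 39)) + 433*(-1/18496) = (-1544 + 115) - 433/18496 = -1429 - 433/18496 = -26431217/18496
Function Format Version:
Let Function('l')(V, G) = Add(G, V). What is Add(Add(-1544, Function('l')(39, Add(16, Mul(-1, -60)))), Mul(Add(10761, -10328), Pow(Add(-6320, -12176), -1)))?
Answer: Rational(-26431217, 18496) ≈ -1429.0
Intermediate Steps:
Add(Add(-1544, Function('l')(39, Add(16, Mul(-1, -60)))), Mul(Add(10761, -10328), Pow(Add(-6320, -12176), -1))) = Add(Add(-1544, Add(Add(16, Mul(-1, -60)), 39)), Mul(Add(10761, -10328), Pow(Add(-6320, -12176), -1))) = Add(Add(-1544, Add(Add(16, 60), 39)), Mul(433, Pow(-18496, -1))) = Add(Add(-1544, Add(76, 39)), Mul(433, Rational(-1, 18496))) = Add(Add(-1544, 115), Rational(-433, 18496)) = Add(-1429, Rational(-433, 18496)) = Rational(-26431217, 18496)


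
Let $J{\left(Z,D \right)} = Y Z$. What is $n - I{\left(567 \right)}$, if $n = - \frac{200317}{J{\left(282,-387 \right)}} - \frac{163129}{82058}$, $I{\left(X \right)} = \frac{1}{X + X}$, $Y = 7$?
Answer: $- \frac{32322417185}{312394806} \approx -103.47$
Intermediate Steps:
$I{\left(X \right)} = \frac{1}{2 X}$
$J{\left(Z,D \right)} = 7 Z$
$n = - \frac{4189907258}{40495623}$ ($n = - \frac{200317}{7 \cdot 282} - \frac{163129}{82058} = - \frac{200317}{1974} - \frac{163129}{82058} = - \frac{4189907258}{40495623} \approx -103.47$)
$n - I{\left(567 \right)} = - \frac{4189907258}{40495623} - \frac{1}{2 \cdot 567} = - \frac{4189907258}{40495623} - \frac{1}{2} \cdot \frac{1}{567} = - \frac{4189907258}{40495623} - \frac{1}{1134} = - \frac{32322417185}{312394806}$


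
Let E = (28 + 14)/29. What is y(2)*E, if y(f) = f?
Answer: 84/29 ≈ 2.8966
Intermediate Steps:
E = 42/29 (E = 42*(1/29) = 42/29 ≈ 1.4483)
y(2)*E = 2*(42/29) = 84/29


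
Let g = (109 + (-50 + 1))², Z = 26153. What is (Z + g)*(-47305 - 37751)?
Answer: -2530671168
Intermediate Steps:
g = 3600 (g = (109 - 49)² = 60² = 3600)
(Z + g)*(-47305 - 37751) = (26153 + 3600)*(-47305 - 37751) = 29753*(-85056) = -2530671168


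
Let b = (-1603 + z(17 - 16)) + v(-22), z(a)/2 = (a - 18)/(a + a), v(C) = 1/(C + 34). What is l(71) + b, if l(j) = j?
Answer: -18587/12 ≈ -1548.9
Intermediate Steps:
v(C) = 1/(34 + C)
z(a) = (-18 + a)/a (z(a) = 2*((a - 18)/(a + a)) = 2*((-18 + a)/((2*a))) = 2*((-18 + a)*(1/(2*a))) = 2*((-18 + a)/(2*a)) = (-18 + a)/a)
b = -19439/12 (b = (-1603 + (-18 + (17 - 16))/(17 - 16)) + 1/(34 - 22) = (-1603 + (-18 + 1)/1) + 1/12 = (-1603 + 1*(-17)) + 1/12 = (-1603 - 17) + 1/12 = -1620 + 1/12 = -19439/12 ≈ -1619.9)
l(71) + b = 71 - 19439/12 = -18587/12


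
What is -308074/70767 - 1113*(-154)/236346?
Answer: -919431095/253416627 ≈ -3.6281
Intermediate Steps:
-308074/70767 - 1113*(-154)/236346 = -308074*1/70767 + 171402*(1/236346) = -308074/70767 + 2597/3581 = -919431095/253416627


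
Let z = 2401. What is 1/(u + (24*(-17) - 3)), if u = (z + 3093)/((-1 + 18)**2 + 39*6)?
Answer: -523/209459 ≈ -0.0024969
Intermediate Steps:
u = 5494/523 (u = (2401 + 3093)/((-1 + 18)**2 + 39*6) = 5494/(17**2 + 234) = 5494/(289 + 234) = 5494/523 ≈ 10.505)
1/(u + (24*(-17) - 3)) = 1/(5494/523 + (24*(-17) - 3)) = 1/(5494/523 + (-408 - 3)) = 1/(5494/523 - 411) = 1/(-209459/523) = -523/209459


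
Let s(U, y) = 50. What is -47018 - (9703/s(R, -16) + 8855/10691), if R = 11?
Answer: -25237649423/534550 ≈ -47213.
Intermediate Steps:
-47018 - (9703/s(R, -16) + 8855/10691) = -47018 - (9703/50 + 8855/10691) = -47018 - 1*104177523/534550 = -47018 - 104177523/534550 = -25237649423/534550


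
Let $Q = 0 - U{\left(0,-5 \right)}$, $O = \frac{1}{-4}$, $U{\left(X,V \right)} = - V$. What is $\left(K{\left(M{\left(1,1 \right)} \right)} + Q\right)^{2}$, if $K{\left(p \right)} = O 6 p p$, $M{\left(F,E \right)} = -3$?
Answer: $\frac{1369}{4} \approx 342.25$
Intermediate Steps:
$O = - \frac{1}{4} \approx -0.25$
$K{\left(p \right)} = - \frac{3 p^{2}}{2}$ ($K{\left(p \right)} = - \frac{6 p p}{4} = - \frac{6 p^{2}}{4} = - \frac{3 p^{2}}{2}$)
$Q = -5$ ($Q = 0 - \left(-1\right) \left(-5\right) = 0 - 5 = -5$)
$\left(K{\left(M{\left(1,1 \right)} \right)} + Q\right)^{2} = \left(- \frac{3 \left(-3\right)^{2}}{2} - 5\right)^{2} = \left(\left(- \frac{3}{2}\right) 9 - 5\right)^{2} = \left(- \frac{27}{2} - 5\right)^{2} = \left(- \frac{37}{2}\right)^{2} = \frac{1369}{4}$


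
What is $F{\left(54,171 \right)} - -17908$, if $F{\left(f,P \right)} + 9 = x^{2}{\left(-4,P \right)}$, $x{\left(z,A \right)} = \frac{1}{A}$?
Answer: $\frac{523384660}{29241} \approx 17899.0$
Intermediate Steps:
$F{\left(f,P \right)} = -9 + \frac{1}{P^{2}}$ ($F{\left(f,P \right)} = -9 + \left(\frac{1}{P}\right)^{2} = -9 + \frac{1}{P^{2}}$)
$F{\left(54,171 \right)} - -17908 = \left(-9 + \frac{1}{29241}\right) - -17908 = \left(-9 + \frac{1}{29241}\right) + 17908 = - \frac{263168}{29241} + 17908 = \frac{523384660}{29241}$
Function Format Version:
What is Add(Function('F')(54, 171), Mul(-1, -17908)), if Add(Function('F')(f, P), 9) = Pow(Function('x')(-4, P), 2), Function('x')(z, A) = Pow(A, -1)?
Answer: Rational(523384660, 29241) ≈ 17899.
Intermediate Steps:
Function('F')(f, P) = Add(-9, Pow(P, -2)) (Function('F')(f, P) = Add(-9, Pow(Pow(P, -1), 2)) = Add(-9, Pow(P, -2)))
Add(Function('F')(54, 171), Mul(-1, -17908)) = Add(Add(-9, Pow(171, -2)), Mul(-1, -17908)) = Add(Add(-9, Rational(1, 29241)), 17908) = Add(Rational(-263168, 29241), 17908) = Rational(523384660, 29241)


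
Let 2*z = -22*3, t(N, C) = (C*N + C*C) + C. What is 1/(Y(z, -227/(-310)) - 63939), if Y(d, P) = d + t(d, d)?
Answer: -1/61827 ≈ -1.6174e-5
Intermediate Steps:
t(N, C) = C + C² + C*N (t(N, C) = (C*N + C²) + C = (C² + C*N) + C = C + C² + C*N)
z = -33 (z = (-22*3)/2 = (½)*(-66) = -33)
Y(d, P) = d + d*(1 + 2*d) (Y(d, P) = d + d*(1 + d + d) = d + d*(1 + 2*d))
1/(Y(z, -227/(-310)) - 63939) = 1/(2*(-33)*(1 - 33) - 63939) = 1/(2*(-33)*(-32) - 63939) = 1/(2112 - 63939) = 1/(-61827) = -1/61827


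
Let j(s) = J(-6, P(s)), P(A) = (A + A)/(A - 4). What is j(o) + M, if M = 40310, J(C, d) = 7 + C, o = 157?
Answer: 40311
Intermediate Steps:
P(A) = 2*A/(-4 + A) (P(A) = (2*A)/(-4 + A) = 2*A/(-4 + A))
j(s) = 1 (j(s) = 7 - 6 = 1)
j(o) + M = 1 + 40310 = 40311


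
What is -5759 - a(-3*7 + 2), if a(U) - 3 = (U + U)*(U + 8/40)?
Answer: -32382/5 ≈ -6476.4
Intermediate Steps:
a(U) = 3 + 2*U*(1/5 + U) (a(U) = 3 + (U + U)*(U + 8/40) = 3 + (2*U)*(U + 8*(1/40)) = 3 + (2*U)*(U + 1/5) = 3 + (2*U)*(1/5 + U) = 3 + 2*U*(1/5 + U))
-5759 - a(-3*7 + 2) = -5759 - (3 + 2*(-3*7 + 2)**2 + 2*(-3*7 + 2)/5) = -5759 - (3 + 2*(-21 + 2)**2 + 2*(-21 + 2)/5) = -5759 - (3 + 2*(-19)**2 + (2/5)*(-19)) = -5759 - (3 + 2*361 - 38/5) = -5759 - (3 + 722 - 38/5) = -5759 - 1*3587/5 = -5759 - 3587/5 = -32382/5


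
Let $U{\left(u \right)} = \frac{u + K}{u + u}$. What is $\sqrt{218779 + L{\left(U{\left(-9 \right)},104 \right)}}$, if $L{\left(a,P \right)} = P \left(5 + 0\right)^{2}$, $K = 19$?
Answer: $\sqrt{221379} \approx 470.51$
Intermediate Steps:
$U{\left(u \right)} = \frac{19 + u}{2 u}$ ($U{\left(u \right)} = \frac{u + 19}{u + u} = \frac{19 + u}{2 u}$)
$L{\left(a,P \right)} = 25 P$ ($L{\left(a,P \right)} = P 5^{2} = P 25 = 25 P$)
$\sqrt{218779 + L{\left(U{\left(-9 \right)},104 \right)}} = \sqrt{218779 + 25 \cdot 104} = \sqrt{218779 + 2600} = \sqrt{221379}$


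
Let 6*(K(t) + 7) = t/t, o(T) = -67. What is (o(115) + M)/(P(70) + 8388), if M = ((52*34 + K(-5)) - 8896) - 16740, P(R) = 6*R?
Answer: -143651/52848 ≈ -2.7182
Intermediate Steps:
K(t) = -41/6 (K(t) = -7 + (t/t)/6 = -7 + (⅙)*1 = -7 + ⅙ = -41/6)
M = -143249/6 (M = ((52*34 - 41/6) - 8896) - 16740 = ((1768 - 41/6) - 8896) - 16740 = (10567/6 - 8896) - 16740 = -42809/6 - 16740 = -143249/6 ≈ -23875.)
(o(115) + M)/(P(70) + 8388) = (-67 - 143249/6)/(6*70 + 8388) = -143651/(6*(420 + 8388)) = -143651/6/8808 = -143651/6*1/8808 = -143651/52848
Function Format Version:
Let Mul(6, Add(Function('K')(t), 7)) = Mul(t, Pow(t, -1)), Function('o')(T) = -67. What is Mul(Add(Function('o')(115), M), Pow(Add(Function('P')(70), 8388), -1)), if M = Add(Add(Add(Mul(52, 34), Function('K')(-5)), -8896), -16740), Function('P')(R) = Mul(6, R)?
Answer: Rational(-143651, 52848) ≈ -2.7182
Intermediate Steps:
Function('K')(t) = Rational(-41, 6) (Function('K')(t) = Add(-7, Mul(Rational(1, 6), Mul(t, Pow(t, -1)))) = Add(-7, Mul(Rational(1, 6), 1)) = Add(-7, Rational(1, 6)) = Rational(-41, 6))
M = Rational(-143249, 6) (M = Add(Add(Add(Mul(52, 34), Rational(-41, 6)), -8896), -16740) = Add(Add(Add(1768, Rational(-41, 6)), -8896), -16740) = Add(Add(Rational(10567, 6), -8896), -16740) = Add(Rational(-42809, 6), -16740) = Rational(-143249, 6) ≈ -23875.)
Mul(Add(Function('o')(115), M), Pow(Add(Function('P')(70), 8388), -1)) = Mul(Add(-67, Rational(-143249, 6)), Pow(Add(Mul(6, 70), 8388), -1)) = Mul(Rational(-143651, 6), Pow(Add(420, 8388), -1)) = Mul(Rational(-143651, 6), Pow(8808, -1)) = Mul(Rational(-143651, 6), Rational(1, 8808)) = Rational(-143651, 52848)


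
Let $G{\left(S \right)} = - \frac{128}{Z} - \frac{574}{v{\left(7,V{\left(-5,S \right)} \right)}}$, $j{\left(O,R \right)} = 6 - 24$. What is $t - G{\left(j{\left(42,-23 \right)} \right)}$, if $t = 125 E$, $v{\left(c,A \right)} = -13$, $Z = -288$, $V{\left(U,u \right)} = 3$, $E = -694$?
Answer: $- \frac{10154968}{117} \approx -86795.0$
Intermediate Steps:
$j{\left(O,R \right)} = -18$ ($j{\left(O,R \right)} = 6 - 24 = -18$)
$G{\left(S \right)} = \frac{5218}{117}$ ($G{\left(S \right)} = - \frac{128}{-288} - \frac{574}{-13} = \left(-128\right) \left(- \frac{1}{288}\right) - - \frac{574}{13} = \frac{4}{9} + \frac{574}{13} = \frac{5218}{117}$)
$t = -86750$ ($t = 125 \left(-694\right) = -86750$)
$t - G{\left(j{\left(42,-23 \right)} \right)} = -86750 - \frac{5218}{117} = - \frac{10154968}{117}$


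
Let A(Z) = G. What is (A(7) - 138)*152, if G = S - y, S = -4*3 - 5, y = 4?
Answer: -24168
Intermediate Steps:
S = -17 (S = -12 - 5 = -17)
G = -21 (G = -17 - 1*4 = -17 - 4 = -21)
A(Z) = -21
(A(7) - 138)*152 = (-21 - 138)*152 = -159*152 = -24168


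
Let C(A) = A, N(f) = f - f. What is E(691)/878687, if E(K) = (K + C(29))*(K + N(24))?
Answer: 497520/878687 ≈ 0.56621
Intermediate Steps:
N(f) = 0
E(K) = K*(29 + K) (E(K) = (K + 29)*(K + 0) = (29 + K)*K = K*(29 + K))
E(691)/878687 = (691*(29 + 691))/878687 = (691*720)*(1/878687) = 497520*(1/878687) = 497520/878687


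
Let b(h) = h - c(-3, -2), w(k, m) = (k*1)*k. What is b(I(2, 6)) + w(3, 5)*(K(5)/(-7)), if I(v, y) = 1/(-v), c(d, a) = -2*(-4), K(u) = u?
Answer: -209/14 ≈ -14.929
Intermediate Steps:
c(d, a) = 8
I(v, y) = -1/v
w(k, m) = k² (w(k, m) = k*k = k²)
b(h) = -8 + h (b(h) = h - 1*8 = h - 8 = -8 + h)
b(I(2, 6)) + w(3, 5)*(K(5)/(-7)) = (-8 - 1/2) + 3²*(5/(-7)) = (-8 - 1*½) + 9*(5*(-⅐)) = (-8 - ½) + 9*(-5/7) = -17/2 - 45/7 = -209/14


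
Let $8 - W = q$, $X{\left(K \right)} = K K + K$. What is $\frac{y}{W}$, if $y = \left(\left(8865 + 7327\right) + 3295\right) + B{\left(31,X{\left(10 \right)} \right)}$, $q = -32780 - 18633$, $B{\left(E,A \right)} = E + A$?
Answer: $\frac{19628}{51421} \approx 0.38171$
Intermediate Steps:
$X{\left(K \right)} = K + K^{2}$ ($X{\left(K \right)} = K^{2} + K = K + K^{2}$)
$B{\left(E,A \right)} = A + E$
$q = -51413$
$W = 51421$ ($W = 8 - -51413 = 8 + 51413 = 51421$)
$y = 19628$ ($y = \left(\left(8865 + 7327\right) + 3295\right) + \left(10 \left(1 + 10\right) + 31\right) = \left(16192 + 3295\right) + \left(10 \cdot 11 + 31\right) = 19487 + \left(110 + 31\right) = 19487 + 141 = 19628$)
$\frac{y}{W} = \frac{19628}{51421}$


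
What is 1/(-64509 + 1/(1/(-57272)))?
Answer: -1/121781 ≈ -8.2115e-6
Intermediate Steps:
1/(-64509 + 1/(1/(-57272))) = 1/(-64509 + 1/(-1/57272)) = 1/(-64509 - 57272) = 1/(-121781) = -1/121781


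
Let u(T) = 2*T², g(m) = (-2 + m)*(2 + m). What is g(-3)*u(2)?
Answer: 40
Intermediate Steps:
g(-3)*u(2) = (-4 + (-3)²)*(2*2²) = (-4 + 9)*(2*4) = 5*8 = 40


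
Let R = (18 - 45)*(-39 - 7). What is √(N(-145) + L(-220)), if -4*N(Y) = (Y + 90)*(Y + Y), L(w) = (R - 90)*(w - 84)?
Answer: I*√1416782/2 ≈ 595.14*I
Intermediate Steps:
R = 1242 (R = -27*(-46) = 1242)
L(w) = -96768 + 1152*w (L(w) = (1242 - 90)*(w - 84) = 1152*(-84 + w) = -96768 + 1152*w)
N(Y) = -Y*(90 + Y)/2 (N(Y) = -(Y + 90)*(Y + Y)/4 = -(90 + Y)*2*Y/4 = -Y*(90 + Y)/2)
√(N(-145) + L(-220)) = √(-½*(-145)*(90 - 145) + (-96768 + 1152*(-220))) = √(-½*(-145)*(-55) + (-96768 - 253440)) = √(-7975/2 - 350208) = √(-708391/2) = I*√1416782/2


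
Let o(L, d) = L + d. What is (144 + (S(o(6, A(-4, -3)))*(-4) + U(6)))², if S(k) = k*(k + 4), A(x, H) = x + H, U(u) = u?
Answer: 26244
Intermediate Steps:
A(x, H) = H + x
S(k) = k*(4 + k)
(144 + (S(o(6, A(-4, -3)))*(-4) + U(6)))² = (144 + (((6 + (-3 - 4))*(4 + (6 + (-3 - 4))))*(-4) + 6))² = (144 + (((6 - 7)*(4 + (6 - 7)))*(-4) + 6))² = (144 + (-(4 - 1)*(-4) + 6))² = (144 + (-1*3*(-4) + 6))² = (144 + (-3*(-4) + 6))² = (144 + (12 + 6))² = (144 + 18)² = 162² = 26244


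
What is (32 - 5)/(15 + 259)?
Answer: 27/274 ≈ 0.098540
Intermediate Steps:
(32 - 5)/(15 + 259) = 27/274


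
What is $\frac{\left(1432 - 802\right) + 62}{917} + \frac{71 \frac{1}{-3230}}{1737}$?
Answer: $\frac{3882407813}{5144837670} \approx 0.75462$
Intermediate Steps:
$\frac{\left(1432 - 802\right) + 62}{917} + \frac{71 \frac{1}{-3230}}{1737} = \left(630 + 62\right) \frac{1}{917} + 71 \left(- \frac{1}{3230}\right) \frac{1}{1737} = 692 \cdot \frac{1}{917} - \frac{71}{5610510} = \frac{692}{917} - \frac{71}{5610510} = \frac{3882407813}{5144837670}$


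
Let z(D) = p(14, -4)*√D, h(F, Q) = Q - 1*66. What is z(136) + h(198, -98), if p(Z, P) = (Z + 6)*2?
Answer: -164 + 80*√34 ≈ 302.48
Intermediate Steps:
p(Z, P) = 12 + 2*Z (p(Z, P) = (6 + Z)*2 = 12 + 2*Z)
h(F, Q) = -66 + Q (h(F, Q) = Q - 66 = -66 + Q)
z(D) = 40*√D (z(D) = (12 + 2*14)*√D = (12 + 28)*√D = 40*√D)
z(136) + h(198, -98) = 40*√136 + (-66 - 98) = 40*(2*√34) - 164 = 80*√34 - 164 = -164 + 80*√34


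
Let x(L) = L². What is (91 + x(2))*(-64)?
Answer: -6080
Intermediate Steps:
(91 + x(2))*(-64) = (91 + 2²)*(-64) = (91 + 4)*(-64) = 95*(-64) = -6080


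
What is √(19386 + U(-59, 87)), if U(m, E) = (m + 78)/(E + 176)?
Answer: √1340915231/263 ≈ 139.23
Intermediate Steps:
U(m, E) = (78 + m)/(176 + E)
√(19386 + U(-59, 87)) = √(19386 + (78 - 59)/(176 + 87)) = √(19386 + 19/263) = √(5098537/263) = √1340915231/263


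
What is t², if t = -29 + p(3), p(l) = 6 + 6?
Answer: 289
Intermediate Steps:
p(l) = 12
t = -17 (t = -29 + 12 = -17)
t² = (-17)² = 289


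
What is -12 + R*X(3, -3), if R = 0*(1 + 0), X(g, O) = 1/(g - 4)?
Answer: -12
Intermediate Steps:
X(g, O) = 1/(-4 + g)
R = 0 (R = 0*1 = 0)
-12 + R*X(3, -3) = -12 + 0/(-4 + 3) = -12 + 0/(-1) = -12 + 0*(-1) = -12 + 0 = -12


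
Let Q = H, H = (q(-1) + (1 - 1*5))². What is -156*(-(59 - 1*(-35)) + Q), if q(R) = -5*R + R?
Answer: 14664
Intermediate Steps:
q(R) = -4*R
H = 0 (H = (-4*(-1) + (1 - 1*5))² = (4 + (1 - 5))² = (4 - 4)² = 0² = 0)
Q = 0
-156*(-(59 - 1*(-35)) + Q) = -156*(-(59 - 1*(-35)) + 0) = -156*(-(59 + 35) + 0) = -156*(-1*94 + 0) = -156*(-94 + 0) = -156*(-94) = 14664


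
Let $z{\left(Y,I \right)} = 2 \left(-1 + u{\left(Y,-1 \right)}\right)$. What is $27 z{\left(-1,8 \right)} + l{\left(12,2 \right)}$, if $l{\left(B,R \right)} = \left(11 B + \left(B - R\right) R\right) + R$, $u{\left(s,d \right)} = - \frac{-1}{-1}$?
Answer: $46$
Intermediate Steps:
$u{\left(s,d \right)} = -1$ ($u{\left(s,d \right)} = - \left(-1\right) \left(-1\right) = \left(-1\right) 1 = -1$)
$z{\left(Y,I \right)} = -4$ ($z{\left(Y,I \right)} = 2 \left(-1 - 1\right) = 2 \left(-2\right) = -4$)
$l{\left(B,R \right)} = R + 11 B + R \left(B - R\right)$ ($l{\left(B,R \right)} = \left(11 B + R \left(B - R\right)\right) + R = R + 11 B + R \left(B - R\right)$)
$27 z{\left(-1,8 \right)} + l{\left(12,2 \right)} = 27 \left(-4\right) + \left(2 - 2^{2} + 11 \cdot 12 + 12 \cdot 2\right) = -108 + \left(2 - 4 + 132 + 24\right) = -108 + 154 = 46$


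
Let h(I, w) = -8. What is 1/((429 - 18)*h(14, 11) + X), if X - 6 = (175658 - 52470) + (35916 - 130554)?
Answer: 1/25268 ≈ 3.9576e-5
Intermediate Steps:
X = 28556 (X = 6 + ((175658 - 52470) + (35916 - 130554)) = 6 + (123188 - 94638) = 6 + 28550 = 28556)
1/((429 - 18)*h(14, 11) + X) = 1/((429 - 18)*(-8) + 28556) = 1/(411*(-8) + 28556) = 1/(-3288 + 28556) = 1/25268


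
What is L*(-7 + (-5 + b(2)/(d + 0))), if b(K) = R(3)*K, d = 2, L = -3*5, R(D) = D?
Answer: 135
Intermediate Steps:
L = -15
b(K) = 3*K
L*(-7 + (-5 + b(2)/(d + 0))) = -15*(-7 + (-5 + (3*2)/(2 + 0))) = -15*(-7 + (-5 + 6/2)) = -15*(-7 + (-5 + 6*(1/2))) = -15*(-7 + (-5 + 3)) = -15*(-7 - 2) = -15*(-9) = 135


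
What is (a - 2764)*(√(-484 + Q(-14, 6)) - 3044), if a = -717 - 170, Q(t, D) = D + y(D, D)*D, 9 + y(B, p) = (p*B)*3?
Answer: 11113644 - 7302*√29 ≈ 1.1074e+7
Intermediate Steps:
y(B, p) = -9 + 3*B*p (y(B, p) = -9 + (p*B)*3 = -9 + (B*p)*3 = -9 + 3*B*p)
Q(t, D) = D + D*(-9 + 3*D²) (Q(t, D) = D + (-9 + 3*D*D)*D = D + (-9 + 3*D²)*D = D + D*(-9 + 3*D²))
a = -887
(a - 2764)*(√(-484 + Q(-14, 6)) - 3044) = (-887 - 2764)*(√(-484 + 6*(-8 + 3*6²)) - 3044) = -3651*(√(-484 + 6*(-8 + 3*36)) - 3044) = -3651*(√(-484 + 6*(-8 + 108)) - 3044) = -3651*(√(-484 + 6*100) - 3044) = -3651*(√(-484 + 600) - 3044) = -3651*(√116 - 3044) = -3651*(2*√29 - 3044) = -3651*(-3044 + 2*√29) = 11113644 - 7302*√29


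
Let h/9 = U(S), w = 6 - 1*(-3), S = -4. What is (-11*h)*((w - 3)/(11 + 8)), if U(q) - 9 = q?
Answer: -2970/19 ≈ -156.32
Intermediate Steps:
w = 9 (w = 6 + 3 = 9)
U(q) = 9 + q
h = 45 (h = 9*(9 - 4) = 9*5 = 45)
(-11*h)*((w - 3)/(11 + 8)) = (-11*45)*((9 - 3)/(11 + 8)) = -2970/19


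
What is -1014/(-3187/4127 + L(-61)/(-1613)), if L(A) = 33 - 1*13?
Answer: 2250015638/1741057 ≈ 1292.3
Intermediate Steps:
L(A) = 20 (L(A) = 33 - 13 = 20)
-1014/(-3187/4127 + L(-61)/(-1613)) = -1014/(-3187/4127 + 20/(-1613)) = -1014/(-3187*1/4127 + 20*(-1/1613)) = -1014/(-3187/4127 - 20/1613) = -1014/(-5223171/6656851) = -1014*(-6656851/5223171) = 2250015638/1741057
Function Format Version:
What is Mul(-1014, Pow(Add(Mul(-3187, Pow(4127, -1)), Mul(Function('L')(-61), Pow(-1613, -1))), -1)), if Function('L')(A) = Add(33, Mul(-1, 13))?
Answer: Rational(2250015638, 1741057) ≈ 1292.3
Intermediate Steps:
Function('L')(A) = 20 (Function('L')(A) = Add(33, -13) = 20)
Mul(-1014, Pow(Add(Mul(-3187, Pow(4127, -1)), Mul(Function('L')(-61), Pow(-1613, -1))), -1)) = Mul(-1014, Pow(Add(Mul(-3187, Pow(4127, -1)), Mul(20, Pow(-1613, -1))), -1)) = Mul(-1014, Pow(Add(Mul(-3187, Rational(1, 4127)), Mul(20, Rational(-1, 1613))), -1)) = Mul(-1014, Pow(Add(Rational(-3187, 4127), Rational(-20, 1613)), -1)) = Mul(-1014, Pow(Rational(-5223171, 6656851), -1)) = Mul(-1014, Rational(-6656851, 5223171)) = Rational(2250015638, 1741057)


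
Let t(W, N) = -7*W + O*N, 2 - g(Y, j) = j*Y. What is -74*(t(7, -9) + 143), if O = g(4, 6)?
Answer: -21608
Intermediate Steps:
g(Y, j) = 2 - Y*j (g(Y, j) = 2 - j*Y = 2 - Y*j)
O = -22 (O = 2 - 1*4*6 = 2 - 24 = -22)
t(W, N) = -22*N - 7*W (t(W, N) = -7*W - 22*N = -22*N - 7*W)
-74*(t(7, -9) + 143) = -74*((-22*(-9) - 7*7) + 143) = -74*((198 - 49) + 143) = -74*(149 + 143) = -74*292 = -21608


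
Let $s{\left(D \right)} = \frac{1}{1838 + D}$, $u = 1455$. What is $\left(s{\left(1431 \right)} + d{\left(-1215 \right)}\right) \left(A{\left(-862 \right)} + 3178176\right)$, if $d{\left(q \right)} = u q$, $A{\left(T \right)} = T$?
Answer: $- \frac{2623108701543448}{467} \approx -5.6169 \cdot 10^{12}$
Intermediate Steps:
$d{\left(q \right)} = 1455 q$
$\left(s{\left(1431 \right)} + d{\left(-1215 \right)}\right) \left(A{\left(-862 \right)} + 3178176\right) = \left(\frac{1}{1838 + 1431} + 1455 \left(-1215\right)\right) \left(-862 + 3178176\right) = \left(\frac{1}{3269} - 1767825\right) 3177314 = \left(- \frac{5779019924}{3269}\right) 3177314 = - \frac{2623108701543448}{467}$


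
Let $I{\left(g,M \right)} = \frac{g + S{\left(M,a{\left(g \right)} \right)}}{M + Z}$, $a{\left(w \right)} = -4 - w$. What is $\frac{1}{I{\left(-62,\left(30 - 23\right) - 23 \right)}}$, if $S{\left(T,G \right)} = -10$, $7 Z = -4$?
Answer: $\frac{29}{126} \approx 0.23016$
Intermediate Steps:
$Z = - \frac{4}{7}$ ($Z = \frac{1}{7} \left(-4\right) = - \frac{4}{7} \approx -0.57143$)
$I{\left(g,M \right)} = \frac{-10 + g}{- \frac{4}{7} + M}$ ($I{\left(g,M \right)} = \frac{g - 10}{M - \frac{4}{7}} = \frac{-10 + g}{- \frac{4}{7} + M}$)
$\frac{1}{I{\left(-62,\left(30 - 23\right) - 23 \right)}} = \frac{1}{7 \frac{1}{-4 + 7 \left(\left(30 - 23\right) - 23\right)} \left(-10 - 62\right)} = \frac{1}{7 \frac{1}{-4 + 7 \left(7 - 23\right)} \left(-72\right)} = \frac{1}{7 \frac{1}{-4 + 7 \left(-16\right)} \left(-72\right)} = \frac{1}{7 \frac{1}{-4 - 112} \left(-72\right)} = \frac{1}{7 \frac{1}{-116} \left(-72\right)} = \frac{1}{7 \left(- \frac{1}{116}\right) \left(-72\right)} = \frac{1}{\frac{126}{29}} = \frac{29}{126}$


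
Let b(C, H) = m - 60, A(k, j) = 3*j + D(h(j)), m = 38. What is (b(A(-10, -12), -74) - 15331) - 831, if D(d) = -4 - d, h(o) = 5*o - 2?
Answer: -16184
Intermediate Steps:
h(o) = -2 + 5*o
A(k, j) = -2 - 2*j (A(k, j) = 3*j + (-4 - (-2 + 5*j)) = 3*j + (-4 + (2 - 5*j)) = 3*j + (-2 - 5*j) = -2 - 2*j)
b(C, H) = -22 (b(C, H) = 38 - 60 = -22)
(b(A(-10, -12), -74) - 15331) - 831 = (-22 - 15331) - 831 = -15353 - 831 = -16184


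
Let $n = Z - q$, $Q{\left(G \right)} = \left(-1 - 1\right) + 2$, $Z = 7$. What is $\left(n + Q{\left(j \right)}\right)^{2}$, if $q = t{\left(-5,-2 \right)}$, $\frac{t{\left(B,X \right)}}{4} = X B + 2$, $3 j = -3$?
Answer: $1681$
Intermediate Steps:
$j = -1$ ($j = \frac{1}{3} \left(-3\right) = -1$)
$t{\left(B,X \right)} = 8 + 4 B X$ ($t{\left(B,X \right)} = 4 \left(X B + 2\right) = 4 \left(B X + 2\right) = 4 \left(2 + B X\right) = 8 + 4 B X$)
$q = 48$ ($q = 8 + 4 \left(-5\right) \left(-2\right) = 8 + 40 = 48$)
$Q{\left(G \right)} = 0$ ($Q{\left(G \right)} = -2 + 2 = 0$)
$n = -41$ ($n = 7 - 48 = -41$)
$\left(n + Q{\left(j \right)}\right)^{2} = \left(-41 + 0\right)^{2} = \left(-41\right)^{2} = 1681$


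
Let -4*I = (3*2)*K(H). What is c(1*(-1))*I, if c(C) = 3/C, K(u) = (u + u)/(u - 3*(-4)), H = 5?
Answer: 45/17 ≈ 2.6471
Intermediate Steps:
K(u) = 2*u/(12 + u) (K(u) = (2*u)/(u + 12) = (2*u)/(12 + u) = 2*u/(12 + u))
I = -15/17 (I = -3*2*2*5/(12 + 5)/4 = -3*2*5/17/2 = -3*2*5*(1/17)/2 = -3*10/(2*17) = -1/4*60/17 = -15/17 ≈ -0.88235)
c(1*(-1))*I = (3/((1*(-1))))*(-15/17) = (3/(-1))*(-15/17) = (3*(-1))*(-15/17) = -3*(-15/17) = 45/17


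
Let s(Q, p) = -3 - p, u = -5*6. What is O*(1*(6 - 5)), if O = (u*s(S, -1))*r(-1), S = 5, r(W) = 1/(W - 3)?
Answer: -15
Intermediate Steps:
r(W) = 1/(-3 + W)
u = -30
O = -15 (O = (-30*(-3 - 1*(-1)))/(-3 - 1) = -30*(-3 + 1)/(-4) = -30*(-2)*(-¼) = 60*(-¼) = -15)
O*(1*(6 - 5)) = -15*(6 - 5) = -15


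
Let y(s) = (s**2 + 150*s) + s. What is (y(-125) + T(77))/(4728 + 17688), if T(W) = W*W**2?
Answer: 453283/22416 ≈ 20.221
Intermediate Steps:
y(s) = s**2 + 151*s
T(W) = W**3
(y(-125) + T(77))/(4728 + 17688) = (-125*(151 - 125) + 77**3)/(4728 + 17688) = (-125*26 + 456533)/22416 = (-3250 + 456533)*(1/22416) = 453283*(1/22416) = 453283/22416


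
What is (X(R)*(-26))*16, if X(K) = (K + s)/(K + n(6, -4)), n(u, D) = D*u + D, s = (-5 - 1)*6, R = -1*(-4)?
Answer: -1664/3 ≈ -554.67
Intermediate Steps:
R = 4
s = -36 (s = -6*6 = -36)
n(u, D) = D + D*u
X(K) = (-36 + K)/(-28 + K) (X(K) = (K - 36)/(K - 4*(1 + 6)) = (-36 + K)/(K - 4*7) = (-36 + K)/(K - 28) = (-36 + K)/(-28 + K))
(X(R)*(-26))*16 = (((-36 + 4)/(-28 + 4))*(-26))*16 = ((-32/(-24))*(-26))*16 = (-1/24*(-32)*(-26))*16 = ((4/3)*(-26))*16 = -104/3*16 = -1664/3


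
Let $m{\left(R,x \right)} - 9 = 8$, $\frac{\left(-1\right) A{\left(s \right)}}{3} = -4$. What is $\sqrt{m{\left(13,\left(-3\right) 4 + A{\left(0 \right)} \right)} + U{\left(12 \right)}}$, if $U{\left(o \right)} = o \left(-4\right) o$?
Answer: $i \sqrt{559} \approx 23.643 i$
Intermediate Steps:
$A{\left(s \right)} = 12$ ($A{\left(s \right)} = \left(-3\right) \left(-4\right) = 12$)
$U{\left(o \right)} = - 4 o^{2}$ ($U{\left(o \right)} = - 4 o o = - 4 o^{2}$)
$m{\left(R,x \right)} = 17$ ($m{\left(R,x \right)} = 9 + 8 = 17$)
$\sqrt{m{\left(13,\left(-3\right) 4 + A{\left(0 \right)} \right)} + U{\left(12 \right)}} = \sqrt{17 - 4 \cdot 12^{2}} = \sqrt{17 - 576} = \sqrt{-559} = i \sqrt{559}$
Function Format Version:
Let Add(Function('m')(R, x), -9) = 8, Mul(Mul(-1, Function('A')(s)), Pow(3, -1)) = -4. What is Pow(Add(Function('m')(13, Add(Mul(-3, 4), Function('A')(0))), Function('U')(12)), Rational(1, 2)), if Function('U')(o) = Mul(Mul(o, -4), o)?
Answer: Mul(I, Pow(559, Rational(1, 2))) ≈ Mul(23.643, I)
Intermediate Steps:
Function('A')(s) = 12 (Function('A')(s) = Mul(-3, -4) = 12)
Function('U')(o) = Mul(-4, Pow(o, 2)) (Function('U')(o) = Mul(Mul(-4, o), o) = Mul(-4, Pow(o, 2)))
Function('m')(R, x) = 17 (Function('m')(R, x) = Add(9, 8) = 17)
Pow(Add(Function('m')(13, Add(Mul(-3, 4), Function('A')(0))), Function('U')(12)), Rational(1, 2)) = Pow(Add(17, Mul(-4, Pow(12, 2))), Rational(1, 2)) = Pow(Add(17, Mul(-4, 144)), Rational(1, 2)) = Pow(Add(17, -576), Rational(1, 2)) = Pow(-559, Rational(1, 2)) = Mul(I, Pow(559, Rational(1, 2)))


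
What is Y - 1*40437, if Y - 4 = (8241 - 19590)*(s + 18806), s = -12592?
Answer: -70563119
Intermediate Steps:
Y = -70522682 (Y = 4 + (8241 - 19590)*(-12592 + 18806) = 4 - 11349*6214 = 4 - 70522686 = -70522682)
Y - 1*40437 = -70522682 - 1*40437 = -70522682 - 40437 = -70563119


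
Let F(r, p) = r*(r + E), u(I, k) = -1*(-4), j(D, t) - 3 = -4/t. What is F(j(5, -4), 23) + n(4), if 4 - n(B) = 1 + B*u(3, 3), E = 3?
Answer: 15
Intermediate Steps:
j(D, t) = 3 - 4/t
u(I, k) = 4
F(r, p) = r*(3 + r) (F(r, p) = r*(r + 3) = r*(3 + r))
n(B) = 3 - 4*B (n(B) = 4 - (1 + B*4) = 4 - (1 + 4*B) = 4 + (-1 - 4*B) = 3 - 4*B)
F(j(5, -4), 23) + n(4) = (3 - 4/(-4))*(3 + (3 - 4/(-4))) + (3 - 4*4) = (3 - 4*(-¼))*(3 + (3 - 4*(-¼))) + (3 - 16) = (3 + 1)*(3 + (3 + 1)) - 13 = 4*(3 + 4) - 13 = 4*7 - 13 = 28 - 13 = 15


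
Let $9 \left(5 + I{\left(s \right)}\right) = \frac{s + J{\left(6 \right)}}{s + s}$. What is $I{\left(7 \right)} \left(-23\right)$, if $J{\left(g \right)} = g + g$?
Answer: $\frac{14053}{126} \approx 111.53$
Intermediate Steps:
$J{\left(g \right)} = 2 g$
$I{\left(s \right)} = -5 + \frac{12 + s}{18 s}$ ($I{\left(s \right)} = -5 + \frac{\left(s + 2 \cdot 6\right) \frac{1}{s + s}}{9} = -5 + \frac{\left(s + 12\right) \frac{1}{2 s}}{9} = -5 + \frac{\left(12 + s\right) \frac{1}{2 s}}{9} = -5 + \frac{\frac{1}{2} \frac{1}{s} \left(12 + s\right)}{9} = -5 + \frac{12 + s}{18 s}$)
$I{\left(7 \right)} \left(-23\right) = \frac{12 - 623}{18 \cdot 7} \left(-23\right) = \frac{1}{18} \cdot \frac{1}{7} \left(12 - 623\right) \left(-23\right) = \frac{1}{18} \cdot \frac{1}{7} \left(-611\right) \left(-23\right) = \left(- \frac{611}{126}\right) \left(-23\right) = \frac{14053}{126}$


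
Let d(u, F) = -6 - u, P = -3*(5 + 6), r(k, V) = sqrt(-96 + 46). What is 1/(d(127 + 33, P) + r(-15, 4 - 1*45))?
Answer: -83/13803 - 5*I*sqrt(2)/27606 ≈ -0.0060132 - 0.00025614*I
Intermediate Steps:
r(k, V) = 5*I*sqrt(2) (r(k, V) = sqrt(-50) = 5*I*sqrt(2))
P = -33 (P = -3*11 = -33)
1/(d(127 + 33, P) + r(-15, 4 - 1*45)) = 1/((-6 - (127 + 33)) + 5*I*sqrt(2)) = 1/((-6 - 1*160) + 5*I*sqrt(2)) = 1/((-6 - 160) + 5*I*sqrt(2)) = 1/(-166 + 5*I*sqrt(2))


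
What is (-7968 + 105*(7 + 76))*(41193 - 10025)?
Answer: 23282496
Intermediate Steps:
(-7968 + 105*(7 + 76))*(41193 - 10025) = (-7968 + 105*83)*31168 = (-7968 + 8715)*31168 = 747*31168 = 23282496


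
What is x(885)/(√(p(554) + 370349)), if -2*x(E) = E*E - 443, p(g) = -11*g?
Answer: -391391*√364255/364255 ≈ -648.50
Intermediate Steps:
x(E) = 443/2 - E²/2 (x(E) = -(E*E - 443)/2 = -(E² - 443)/2 = -(-443 + E²)/2 = 443/2 - E²/2)
x(885)/(√(p(554) + 370349)) = (443/2 - ½*885²)/(√(-11*554 + 370349)) = (443/2 - ½*783225)/(√(-6094 + 370349)) = (443/2 - 783225/2)/(√364255) = -391391*√364255/364255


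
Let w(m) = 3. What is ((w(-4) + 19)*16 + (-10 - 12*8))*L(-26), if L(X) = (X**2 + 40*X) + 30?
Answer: -82164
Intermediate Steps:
L(X) = 30 + X**2 + 40*X
((w(-4) + 19)*16 + (-10 - 12*8))*L(-26) = ((3 + 19)*16 + (-10 - 12*8))*(30 + (-26)**2 + 40*(-26)) = (22*16 + (-10 - 96))*(30 + 676 - 1040) = (352 - 106)*(-334) = 246*(-334) = -82164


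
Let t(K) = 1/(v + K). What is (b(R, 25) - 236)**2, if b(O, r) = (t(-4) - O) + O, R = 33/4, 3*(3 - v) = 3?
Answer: 223729/4 ≈ 55932.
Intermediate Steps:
v = 2 (v = 3 - 1/3*3 = 3 - 1 = 2)
R = 33/4 (R = 33*(1/4) = 33/4 ≈ 8.2500)
t(K) = 1/(2 + K)
b(O, r) = -1/2 (b(O, r) = (1/(2 - 4) - O) + O = (1/(-2) - O) + O = (-1/2 - O) + O = -1/2)
(b(R, 25) - 236)**2 = (-1/2 - 236)**2 = (-473/2)**2 = 223729/4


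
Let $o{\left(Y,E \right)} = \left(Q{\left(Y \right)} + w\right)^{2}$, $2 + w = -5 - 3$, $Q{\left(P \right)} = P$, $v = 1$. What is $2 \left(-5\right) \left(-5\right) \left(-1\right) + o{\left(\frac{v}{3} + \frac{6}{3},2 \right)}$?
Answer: $\frac{79}{9} \approx 8.7778$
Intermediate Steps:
$w = -10$ ($w = -2 - 8 = -10$)
$o{\left(Y,E \right)} = \left(-10 + Y\right)^{2}$ ($o{\left(Y,E \right)} = \left(Y - 10\right)^{2} = \left(-10 + Y\right)^{2}$)
$2 \left(-5\right) \left(-5\right) \left(-1\right) + o{\left(\frac{v}{3} + \frac{6}{3},2 \right)} = 2 \left(-5\right) \left(-5\right) \left(-1\right) + \left(-10 + \left(1 \cdot \frac{1}{3} + \frac{6}{3}\right)\right)^{2} = 2 \cdot 25 \left(-1\right) + \left(-10 + \left(1 \cdot \frac{1}{3} + 6 \cdot \frac{1}{3}\right)\right)^{2} = 2 \left(-25\right) + \left(-10 + \left(\frac{1}{3} + 2\right)\right)^{2} = -50 + \left(-10 + \frac{7}{3}\right)^{2} = -50 + \left(- \frac{23}{3}\right)^{2} = -50 + \frac{529}{9} = \frac{79}{9}$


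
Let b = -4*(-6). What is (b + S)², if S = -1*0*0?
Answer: 576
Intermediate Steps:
S = 0 (S = 0*0 = 0)
b = 24
(b + S)² = (24 + 0)² = 24² = 576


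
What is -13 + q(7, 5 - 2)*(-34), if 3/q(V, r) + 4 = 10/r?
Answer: 140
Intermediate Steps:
q(V, r) = 3/(-4 + 10/r)
-13 + q(7, 5 - 2)*(-34) = -13 - 3*(5 - 2)/(-10 + 4*(5 - 2))*(-34) = -13 - 3*3/(-10 + 4*3)*(-34) = -13 - 3*3/(-10 + 12)*(-34) = -13 - 3*3/2*(-34) = -13 - 3*3*½*(-34) = -13 - 9/2*(-34) = -13 + 153 = 140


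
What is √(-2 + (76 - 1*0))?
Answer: √74 ≈ 8.6023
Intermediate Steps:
√(-2 + (76 - 1*0)) = √(-2 + (76 + 0)) = √(-2 + 76) = √74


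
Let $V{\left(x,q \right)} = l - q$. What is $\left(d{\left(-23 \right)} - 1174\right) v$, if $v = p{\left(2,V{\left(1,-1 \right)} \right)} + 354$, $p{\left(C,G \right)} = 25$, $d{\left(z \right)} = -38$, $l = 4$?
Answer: $-459348$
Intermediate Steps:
$V{\left(x,q \right)} = 4 - q$
$v = 379$ ($v = 25 + 354 = 379$)
$\left(d{\left(-23 \right)} - 1174\right) v = \left(-38 - 1174\right) 379 = \left(-1212\right) 379 = -459348$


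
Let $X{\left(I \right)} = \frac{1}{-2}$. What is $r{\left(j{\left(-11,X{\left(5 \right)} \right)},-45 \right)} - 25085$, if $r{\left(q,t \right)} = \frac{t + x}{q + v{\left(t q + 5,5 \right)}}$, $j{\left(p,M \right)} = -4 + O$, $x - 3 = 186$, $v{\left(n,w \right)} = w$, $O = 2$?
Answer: $-25037$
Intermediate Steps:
$X{\left(I \right)} = - \frac{1}{2}$
$x = 189$ ($x = 3 + 186 = 189$)
$j{\left(p,M \right)} = -2$ ($j{\left(p,M \right)} = -4 + 2 = -2$)
$r{\left(q,t \right)} = \frac{189 + t}{5 + q}$ ($r{\left(q,t \right)} = \frac{t + 189}{q + 5} = \frac{189 + t}{5 + q}$)
$r{\left(j{\left(-11,X{\left(5 \right)} \right)},-45 \right)} - 25085 = \frac{189 - 45}{5 - 2} - 25085 = \frac{1}{3} \cdot 144 - 25085 = 48 - 25085 = -25037$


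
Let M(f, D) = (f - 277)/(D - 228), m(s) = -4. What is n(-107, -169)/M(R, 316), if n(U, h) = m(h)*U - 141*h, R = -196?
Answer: -194056/43 ≈ -4512.9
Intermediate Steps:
M(f, D) = (-277 + f)/(-228 + D)
n(U, h) = -141*h - 4*U (n(U, h) = -4*U - 141*h = -141*h - 4*U)
n(-107, -169)/M(R, 316) = (-141*(-169) - 4*(-107))/(((-277 - 196)/(-228 + 316))) = (23829 + 428)/((-473/88)) = 24257/(((1/88)*(-473))) = 24257/(-43/8) = 24257*(-8/43) = -194056/43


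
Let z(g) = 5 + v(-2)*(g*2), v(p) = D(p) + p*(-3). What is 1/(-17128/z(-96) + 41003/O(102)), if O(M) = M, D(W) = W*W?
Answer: 195330/80267801 ≈ 0.0024335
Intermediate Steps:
D(W) = W²
v(p) = p² - 3*p (v(p) = p² + p*(-3) = p² - 3*p)
z(g) = 5 + 20*g (z(g) = 5 + (-2*(-3 - 2))*(g*2) = 5 + (-2*(-5))*(2*g) = 5 + 10*(2*g) = 5 + 20*g)
1/(-17128/z(-96) + 41003/O(102)) = 1/(-17128/(5 + 20*(-96)) + 41003/102) = 1/(-17128/(5 - 1920) + 41003*(1/102)) = 1/(-17128/(-1915) + 41003/102) = 1/(-17128*(-1/1915) + 41003/102) = 1/(17128/1915 + 41003/102) = 1/(80267801/195330) = 195330/80267801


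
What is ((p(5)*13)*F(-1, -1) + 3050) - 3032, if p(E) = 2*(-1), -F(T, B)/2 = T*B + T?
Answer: 18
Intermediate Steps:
F(T, B) = -2*T - 2*B*T (F(T, B) = -2*(T*B + T) = -2*(B*T + T) = -2*(T + B*T) = -2*T - 2*B*T)
p(E) = -2
((p(5)*13)*F(-1, -1) + 3050) - 3032 = ((-2*13)*(-2*(-1)*(1 - 1)) + 3050) - 3032 = (-(-52)*(-1)*0 + 3050) - 3032 = (-26*0 + 3050) - 3032 = (0 + 3050) - 3032 = 3050 - 3032 = 18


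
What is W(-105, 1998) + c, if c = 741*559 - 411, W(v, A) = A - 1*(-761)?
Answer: 416567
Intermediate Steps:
W(v, A) = 761 + A (W(v, A) = A + 761 = 761 + A)
c = 413808 (c = 414219 - 411 = 413808)
W(-105, 1998) + c = (761 + 1998) + 413808 = 2759 + 413808 = 416567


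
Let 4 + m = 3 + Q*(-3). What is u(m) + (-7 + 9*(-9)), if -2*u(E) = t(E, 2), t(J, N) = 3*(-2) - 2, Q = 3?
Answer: -84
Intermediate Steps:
t(J, N) = -8 (t(J, N) = -6 - 2 = -8)
m = -10 (m = -4 + (3 + 3*(-3)) = -4 + (3 - 9) = -4 - 6 = -10)
u(E) = 4 (u(E) = -1/2*(-8) = 4)
u(m) + (-7 + 9*(-9)) = 4 + (-7 + 9*(-9)) = 4 + (-7 - 81) = 4 - 88 = -84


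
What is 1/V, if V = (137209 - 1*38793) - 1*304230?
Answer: -1/205814 ≈ -4.8588e-6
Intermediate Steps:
V = -205814 (V = (137209 - 38793) - 304230 = 98416 - 304230 = -205814)
1/V = 1/(-205814) = -1/205814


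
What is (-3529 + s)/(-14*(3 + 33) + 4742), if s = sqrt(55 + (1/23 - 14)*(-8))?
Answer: -3529/4238 + sqrt(88159)/97474 ≈ -0.82966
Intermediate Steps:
s = sqrt(88159)/23 (s = sqrt(55 + (1/23 - 14)*(-8)) = sqrt(55 - 321/23*(-8)) = sqrt(55 + 2568/23) = sqrt(3833/23) = sqrt(88159)/23 ≈ 12.909)
(-3529 + s)/(-14*(3 + 33) + 4742) = (-3529 + sqrt(88159)/23)/(-14*(3 + 33) + 4742) = (-3529 + sqrt(88159)/23)/(-14*36 + 4742) = (-3529 + sqrt(88159)/23)/(-504 + 4742) = (-3529 + sqrt(88159)/23)/4238 = (-3529 + sqrt(88159)/23)*(1/4238) = -3529/4238 + sqrt(88159)/97474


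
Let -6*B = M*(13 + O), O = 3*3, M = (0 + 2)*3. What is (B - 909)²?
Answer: 866761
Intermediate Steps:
M = 6 (M = 2*3 = 6)
O = 9
B = -22 (B = -(13 + 9) = -22 ≈ -22.000)
(B - 909)² = (-22 - 909)² = (-931)² = 866761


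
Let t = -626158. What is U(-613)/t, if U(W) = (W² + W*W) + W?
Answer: -750925/626158 ≈ -1.1993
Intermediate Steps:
U(W) = W + 2*W² (U(W) = (W² + W²) + W = 2*W² + W = W + 2*W²)
U(-613)/t = -613*(1 + 2*(-613))/(-626158) = -613*(1 - 1226)*(-1/626158) = -613*(-1225)*(-1/626158) = 750925*(-1/626158) = -750925/626158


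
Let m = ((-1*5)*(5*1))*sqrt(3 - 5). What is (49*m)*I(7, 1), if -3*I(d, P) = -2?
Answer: -2450*I*sqrt(2)/3 ≈ -1154.9*I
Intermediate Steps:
I(d, P) = 2/3 (I(d, P) = -1/3*(-2) = 2/3)
m = -25*I*sqrt(2) (m = (-5*5)*sqrt(-2) = -25*I*sqrt(2) ≈ -35.355*I)
(49*m)*I(7, 1) = (49*(-25*I*sqrt(2)))*(2/3) = -1225*I*sqrt(2)*(2/3) = -2450*I*sqrt(2)/3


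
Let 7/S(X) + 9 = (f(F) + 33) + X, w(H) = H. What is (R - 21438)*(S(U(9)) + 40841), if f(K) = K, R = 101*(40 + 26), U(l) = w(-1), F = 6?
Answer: -17495897712/29 ≈ -6.0331e+8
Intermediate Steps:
U(l) = -1
R = 6666 (R = 101*66 = 6666)
S(X) = 7/(30 + X) (S(X) = 7/(-9 + ((6 + 33) + X)) = 7/(-9 + (39 + X)) = 7/(30 + X))
(R - 21438)*(S(U(9)) + 40841) = (6666 - 21438)*(7/(30 - 1) + 40841) = -14772*(7/29 + 40841) = -14772*1184396/29 = -17495897712/29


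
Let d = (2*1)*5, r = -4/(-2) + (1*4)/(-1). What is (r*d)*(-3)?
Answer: 60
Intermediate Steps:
r = -2 (r = -4*(-½) + 4*(-1) = 2 - 4 = -2)
d = 10 (d = 2*5 = 10)
(r*d)*(-3) = -2*10*(-3) = -20*(-3) = 60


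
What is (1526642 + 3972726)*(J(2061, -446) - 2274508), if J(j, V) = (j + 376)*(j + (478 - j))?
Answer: -6102219718896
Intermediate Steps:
J(j, V) = 179728 + 478*j (J(j, V) = (376 + j)*478 = 179728 + 478*j)
(1526642 + 3972726)*(J(2061, -446) - 2274508) = (1526642 + 3972726)*((179728 + 478*2061) - 2274508) = 5499368*((179728 + 985158) - 2274508) = 5499368*(1164886 - 2274508) = 5499368*(-1109622) = -6102219718896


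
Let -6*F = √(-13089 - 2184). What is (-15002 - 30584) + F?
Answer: -45586 - I*√1697/2 ≈ -45586.0 - 20.597*I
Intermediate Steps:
F = -I*√1697/2 (F = -√(-13089 - 2184)/6 = -I*√1697/2 ≈ -20.597*I)
(-15002 - 30584) + F = (-15002 - 30584) - I*√1697/2 = -45586 - I*√1697/2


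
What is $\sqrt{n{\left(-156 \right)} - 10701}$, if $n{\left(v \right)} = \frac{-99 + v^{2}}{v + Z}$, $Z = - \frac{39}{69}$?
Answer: $\frac{6 i \sqrt{3910261082}}{3601} \approx 104.19 i$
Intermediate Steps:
$Z = - \frac{13}{23}$ ($Z = \left(-39\right) \frac{1}{69} = - \frac{13}{23} \approx -0.56522$)
$n{\left(v \right)} = \frac{-99 + v^{2}}{- \frac{13}{23} + v}$ ($n{\left(v \right)} = \frac{-99 + v^{2}}{v - \frac{13}{23}} = \frac{-99 + v^{2}}{- \frac{13}{23} + v}$)
$\sqrt{n{\left(-156 \right)} - 10701} = \sqrt{\frac{23 \left(-99 + \left(-156\right)^{2}\right)}{-13 + 23 \left(-156\right)} - 10701} = \sqrt{\frac{23 \left(-99 + 24336\right)}{-13 - 3588} - 10701} = \sqrt{23 \frac{1}{-3601} \cdot 24237 - 10701} = \sqrt{23 \left(- \frac{1}{3601}\right) 24237 - 10701} = \sqrt{- \frac{557451}{3601} - 10701} = \sqrt{- \frac{39091752}{3601}} = \frac{6 i \sqrt{3910261082}}{3601}$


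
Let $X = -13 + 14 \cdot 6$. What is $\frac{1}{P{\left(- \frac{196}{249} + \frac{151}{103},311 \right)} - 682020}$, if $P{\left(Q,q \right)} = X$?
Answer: $- \frac{1}{681949} \approx -1.4664 \cdot 10^{-6}$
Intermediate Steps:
$X = 71$ ($X = -13 + 84 = 71$)
$P{\left(Q,q \right)} = 71$
$\frac{1}{P{\left(- \frac{196}{249} + \frac{151}{103},311 \right)} - 682020} = \frac{1}{71 - 682020} = \frac{1}{-681949} = - \frac{1}{681949}$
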